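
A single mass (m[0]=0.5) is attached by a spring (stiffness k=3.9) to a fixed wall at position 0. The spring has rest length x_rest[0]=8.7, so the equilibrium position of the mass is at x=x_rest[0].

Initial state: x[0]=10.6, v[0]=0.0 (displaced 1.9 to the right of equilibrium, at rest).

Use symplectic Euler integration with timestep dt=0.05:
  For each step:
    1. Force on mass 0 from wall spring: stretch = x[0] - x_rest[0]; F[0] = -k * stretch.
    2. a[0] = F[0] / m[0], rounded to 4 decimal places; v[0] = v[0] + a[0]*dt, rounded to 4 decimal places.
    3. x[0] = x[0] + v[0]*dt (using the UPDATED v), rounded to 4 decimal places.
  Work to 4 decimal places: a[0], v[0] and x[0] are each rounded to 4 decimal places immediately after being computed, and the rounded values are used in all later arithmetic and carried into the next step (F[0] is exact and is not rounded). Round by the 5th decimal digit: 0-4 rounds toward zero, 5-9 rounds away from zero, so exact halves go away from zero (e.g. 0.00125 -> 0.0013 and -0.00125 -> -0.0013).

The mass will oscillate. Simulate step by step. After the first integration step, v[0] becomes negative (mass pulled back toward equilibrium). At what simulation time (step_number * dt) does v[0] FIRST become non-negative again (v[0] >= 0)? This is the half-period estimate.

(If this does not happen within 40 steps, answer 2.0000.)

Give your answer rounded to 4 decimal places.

Step 0: x=[10.6000] v=[0.0000]
Step 1: x=[10.5630] v=[-0.7410]
Step 2: x=[10.4896] v=[-1.4676]
Step 3: x=[10.3813] v=[-2.1655]
Step 4: x=[10.2402] v=[-2.8212]
Step 5: x=[10.0691] v=[-3.4219]
Step 6: x=[9.8713] v=[-3.9559]
Step 7: x=[9.6507] v=[-4.4127]
Step 8: x=[9.4115] v=[-4.7835]
Step 9: x=[9.1585] v=[-5.0610]
Step 10: x=[8.8965] v=[-5.2398]
Step 11: x=[8.6307] v=[-5.3164]
Step 12: x=[8.3662] v=[-5.2894]
Step 13: x=[8.1082] v=[-5.1592]
Step 14: x=[7.8618] v=[-4.9284]
Step 15: x=[7.6317] v=[-4.6015]
Step 16: x=[7.4225] v=[-4.1849]
Step 17: x=[7.2382] v=[-3.6867]
Step 18: x=[7.0824] v=[-3.1166]
Step 19: x=[6.9581] v=[-2.4857]
Step 20: x=[6.8678] v=[-1.8064]
Step 21: x=[6.8132] v=[-1.0918]
Step 22: x=[6.7954] v=[-0.3560]
Step 23: x=[6.8147] v=[0.3868]
First v>=0 after going negative at step 23, time=1.1500

Answer: 1.1500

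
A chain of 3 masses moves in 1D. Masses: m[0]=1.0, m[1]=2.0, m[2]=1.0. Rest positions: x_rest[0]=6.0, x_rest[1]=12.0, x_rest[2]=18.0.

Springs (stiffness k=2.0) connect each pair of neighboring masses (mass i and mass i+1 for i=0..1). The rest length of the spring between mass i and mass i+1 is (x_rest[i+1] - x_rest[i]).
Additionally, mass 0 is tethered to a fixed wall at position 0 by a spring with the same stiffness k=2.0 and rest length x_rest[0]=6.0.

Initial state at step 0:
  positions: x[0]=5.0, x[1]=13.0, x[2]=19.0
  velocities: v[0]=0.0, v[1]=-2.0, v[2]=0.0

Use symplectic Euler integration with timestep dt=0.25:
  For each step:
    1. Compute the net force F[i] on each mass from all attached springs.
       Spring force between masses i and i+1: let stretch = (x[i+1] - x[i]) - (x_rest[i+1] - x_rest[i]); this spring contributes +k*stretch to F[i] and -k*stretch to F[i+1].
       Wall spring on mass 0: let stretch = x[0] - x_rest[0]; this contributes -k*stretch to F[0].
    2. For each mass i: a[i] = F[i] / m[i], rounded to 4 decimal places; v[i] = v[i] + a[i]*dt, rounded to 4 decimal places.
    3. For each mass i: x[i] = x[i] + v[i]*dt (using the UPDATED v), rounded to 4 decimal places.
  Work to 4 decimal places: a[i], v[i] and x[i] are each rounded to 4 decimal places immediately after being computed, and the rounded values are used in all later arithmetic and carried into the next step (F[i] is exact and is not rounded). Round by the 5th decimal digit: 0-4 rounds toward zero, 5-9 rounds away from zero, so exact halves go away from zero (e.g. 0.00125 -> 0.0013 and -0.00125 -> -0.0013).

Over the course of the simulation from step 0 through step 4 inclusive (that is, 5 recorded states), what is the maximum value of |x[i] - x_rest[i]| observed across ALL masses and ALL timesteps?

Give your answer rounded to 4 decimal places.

Step 0: x=[5.0000 13.0000 19.0000] v=[0.0000 -2.0000 0.0000]
Step 1: x=[5.3750 12.3750 19.0000] v=[1.5000 -2.5000 0.0000]
Step 2: x=[5.9531 11.7266 18.9219] v=[2.3125 -2.5938 -0.3125]
Step 3: x=[6.5088 11.1670 18.6944] v=[2.2227 -2.2384 -0.9102]
Step 4: x=[6.8332 10.7867 18.2759] v=[1.2974 -1.5211 -1.6739]
Max displacement = 1.2133

Answer: 1.2133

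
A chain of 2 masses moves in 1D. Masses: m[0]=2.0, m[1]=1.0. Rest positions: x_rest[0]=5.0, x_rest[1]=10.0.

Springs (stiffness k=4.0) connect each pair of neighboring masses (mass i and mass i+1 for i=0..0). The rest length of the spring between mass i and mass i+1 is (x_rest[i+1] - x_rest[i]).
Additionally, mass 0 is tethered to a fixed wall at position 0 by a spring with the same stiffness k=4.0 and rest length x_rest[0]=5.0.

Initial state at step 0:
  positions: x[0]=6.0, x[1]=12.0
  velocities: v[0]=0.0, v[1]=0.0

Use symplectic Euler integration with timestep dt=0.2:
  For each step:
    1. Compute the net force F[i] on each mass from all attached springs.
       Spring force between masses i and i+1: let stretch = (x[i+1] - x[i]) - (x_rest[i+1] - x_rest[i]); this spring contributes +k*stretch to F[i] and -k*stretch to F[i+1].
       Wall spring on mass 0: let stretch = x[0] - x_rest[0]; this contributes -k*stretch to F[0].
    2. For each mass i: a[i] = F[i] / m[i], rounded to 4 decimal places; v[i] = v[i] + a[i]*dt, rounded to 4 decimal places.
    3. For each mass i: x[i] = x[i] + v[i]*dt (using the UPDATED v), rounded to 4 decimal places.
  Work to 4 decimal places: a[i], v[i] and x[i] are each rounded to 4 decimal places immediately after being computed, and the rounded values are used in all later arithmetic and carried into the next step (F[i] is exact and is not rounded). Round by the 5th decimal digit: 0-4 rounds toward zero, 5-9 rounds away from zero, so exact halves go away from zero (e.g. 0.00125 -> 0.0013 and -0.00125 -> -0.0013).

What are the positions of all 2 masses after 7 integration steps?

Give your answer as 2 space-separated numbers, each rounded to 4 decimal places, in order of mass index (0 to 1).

Answer: 5.0779 9.6979

Derivation:
Step 0: x=[6.0000 12.0000] v=[0.0000 0.0000]
Step 1: x=[6.0000 11.8400] v=[0.0000 -0.8000]
Step 2: x=[5.9872 11.5456] v=[-0.0640 -1.4720]
Step 3: x=[5.9401 11.1619] v=[-0.2355 -1.9187]
Step 4: x=[5.8355 10.7427] v=[-0.5228 -2.0961]
Step 5: x=[5.6567 10.3383] v=[-0.8941 -2.0219]
Step 6: x=[5.3999 9.9849] v=[-1.2841 -1.7672]
Step 7: x=[5.0779 9.6979] v=[-1.6101 -1.4352]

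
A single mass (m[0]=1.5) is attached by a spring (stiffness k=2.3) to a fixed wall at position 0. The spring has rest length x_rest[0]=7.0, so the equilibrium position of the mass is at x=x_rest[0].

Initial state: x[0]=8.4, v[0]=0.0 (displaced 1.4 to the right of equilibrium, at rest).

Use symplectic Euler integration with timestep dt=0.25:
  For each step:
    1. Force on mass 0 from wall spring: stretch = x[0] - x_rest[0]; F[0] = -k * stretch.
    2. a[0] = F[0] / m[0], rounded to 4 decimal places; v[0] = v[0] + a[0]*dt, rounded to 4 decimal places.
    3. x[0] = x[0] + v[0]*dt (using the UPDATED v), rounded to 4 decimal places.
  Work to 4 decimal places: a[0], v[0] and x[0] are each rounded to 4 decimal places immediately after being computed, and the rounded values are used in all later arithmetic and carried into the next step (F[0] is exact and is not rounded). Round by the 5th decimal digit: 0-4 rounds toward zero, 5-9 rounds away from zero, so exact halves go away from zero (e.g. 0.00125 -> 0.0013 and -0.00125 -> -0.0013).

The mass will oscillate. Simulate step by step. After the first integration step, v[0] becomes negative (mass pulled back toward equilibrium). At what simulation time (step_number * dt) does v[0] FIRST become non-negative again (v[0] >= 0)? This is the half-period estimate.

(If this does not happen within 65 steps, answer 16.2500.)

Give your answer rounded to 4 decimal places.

Answer: 2.7500

Derivation:
Step 0: x=[8.4000] v=[0.0000]
Step 1: x=[8.2658] v=[-0.5367]
Step 2: x=[8.0103] v=[-1.0219]
Step 3: x=[7.6580] v=[-1.4092]
Step 4: x=[7.2427] v=[-1.6614]
Step 5: x=[6.8041] v=[-1.7544]
Step 6: x=[6.3843] v=[-1.6793]
Step 7: x=[6.0235] v=[-1.4433]
Step 8: x=[5.7563] v=[-1.0690]
Step 9: x=[5.6082] v=[-0.5923]
Step 10: x=[5.5935] v=[-0.0588]
Step 11: x=[5.7136] v=[0.4804]
First v>=0 after going negative at step 11, time=2.7500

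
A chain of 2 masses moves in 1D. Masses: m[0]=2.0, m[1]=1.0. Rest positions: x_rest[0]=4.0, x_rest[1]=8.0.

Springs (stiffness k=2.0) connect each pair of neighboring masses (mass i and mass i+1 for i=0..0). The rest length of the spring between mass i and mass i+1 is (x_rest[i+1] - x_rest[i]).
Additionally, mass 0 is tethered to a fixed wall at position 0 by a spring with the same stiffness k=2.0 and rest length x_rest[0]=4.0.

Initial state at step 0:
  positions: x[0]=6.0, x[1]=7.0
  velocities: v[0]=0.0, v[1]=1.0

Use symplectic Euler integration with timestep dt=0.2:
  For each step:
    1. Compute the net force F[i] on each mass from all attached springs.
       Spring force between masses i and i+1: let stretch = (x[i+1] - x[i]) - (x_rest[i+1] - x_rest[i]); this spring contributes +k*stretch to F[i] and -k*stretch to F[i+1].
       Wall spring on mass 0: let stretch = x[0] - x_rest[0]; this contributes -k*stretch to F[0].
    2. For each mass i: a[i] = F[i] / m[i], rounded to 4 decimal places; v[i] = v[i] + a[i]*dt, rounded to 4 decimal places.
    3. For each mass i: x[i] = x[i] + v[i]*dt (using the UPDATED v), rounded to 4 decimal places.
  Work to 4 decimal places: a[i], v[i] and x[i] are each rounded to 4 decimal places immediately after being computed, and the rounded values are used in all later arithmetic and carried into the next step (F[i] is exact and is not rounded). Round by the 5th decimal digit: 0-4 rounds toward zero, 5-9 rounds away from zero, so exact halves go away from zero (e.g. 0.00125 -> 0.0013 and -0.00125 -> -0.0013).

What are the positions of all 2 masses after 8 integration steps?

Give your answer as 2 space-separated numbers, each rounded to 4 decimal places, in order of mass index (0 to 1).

Answer: 3.1983 10.8531

Derivation:
Step 0: x=[6.0000 7.0000] v=[0.0000 1.0000]
Step 1: x=[5.8000 7.4400] v=[-1.0000 2.2000]
Step 2: x=[5.4336 8.0688] v=[-1.8320 3.1440]
Step 3: x=[4.9553 8.8068] v=[-2.3917 3.6899]
Step 4: x=[4.4328 9.5567] v=[-2.6125 3.7493]
Step 5: x=[3.9379 10.2166] v=[-2.4743 3.2997]
Step 6: x=[3.5367 10.6942] v=[-2.0061 2.3882]
Step 7: x=[3.2803 10.9192] v=[-1.2819 1.1252]
Step 8: x=[3.1983 10.8531] v=[-0.4102 -0.3304]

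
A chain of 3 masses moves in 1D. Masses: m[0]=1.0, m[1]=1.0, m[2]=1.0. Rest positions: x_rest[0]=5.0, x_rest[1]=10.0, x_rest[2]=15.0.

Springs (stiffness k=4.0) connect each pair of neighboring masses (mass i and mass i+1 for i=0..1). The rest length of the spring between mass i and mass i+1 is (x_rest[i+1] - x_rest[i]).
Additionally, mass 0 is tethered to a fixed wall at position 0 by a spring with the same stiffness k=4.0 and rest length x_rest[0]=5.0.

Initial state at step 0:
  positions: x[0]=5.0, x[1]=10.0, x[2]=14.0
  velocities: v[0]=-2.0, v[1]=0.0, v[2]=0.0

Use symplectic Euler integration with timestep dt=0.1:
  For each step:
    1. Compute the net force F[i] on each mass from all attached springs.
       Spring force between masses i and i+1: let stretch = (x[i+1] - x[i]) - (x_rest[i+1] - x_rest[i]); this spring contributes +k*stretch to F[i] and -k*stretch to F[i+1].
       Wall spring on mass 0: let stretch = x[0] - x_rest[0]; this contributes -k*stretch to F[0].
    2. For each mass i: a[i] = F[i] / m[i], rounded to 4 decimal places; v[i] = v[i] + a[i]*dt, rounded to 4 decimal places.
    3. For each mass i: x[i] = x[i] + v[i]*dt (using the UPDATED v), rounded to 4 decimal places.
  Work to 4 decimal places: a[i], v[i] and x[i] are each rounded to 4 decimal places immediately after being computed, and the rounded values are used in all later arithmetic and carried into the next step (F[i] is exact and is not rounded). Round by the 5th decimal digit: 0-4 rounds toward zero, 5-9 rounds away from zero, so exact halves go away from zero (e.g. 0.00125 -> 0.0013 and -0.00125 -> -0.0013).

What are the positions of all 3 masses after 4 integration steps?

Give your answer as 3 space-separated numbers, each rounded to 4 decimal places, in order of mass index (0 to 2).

Answer: 4.3288 9.5955 14.3524

Derivation:
Step 0: x=[5.0000 10.0000 14.0000] v=[-2.0000 0.0000 0.0000]
Step 1: x=[4.8000 9.9600 14.0400] v=[-2.0000 -0.4000 0.4000]
Step 2: x=[4.6144 9.8768 14.1168] v=[-1.8560 -0.8320 0.7680]
Step 3: x=[4.4547 9.7527 14.2240] v=[-1.5968 -1.2410 1.0720]
Step 4: x=[4.3288 9.5955 14.3524] v=[-1.2595 -1.5717 1.2835]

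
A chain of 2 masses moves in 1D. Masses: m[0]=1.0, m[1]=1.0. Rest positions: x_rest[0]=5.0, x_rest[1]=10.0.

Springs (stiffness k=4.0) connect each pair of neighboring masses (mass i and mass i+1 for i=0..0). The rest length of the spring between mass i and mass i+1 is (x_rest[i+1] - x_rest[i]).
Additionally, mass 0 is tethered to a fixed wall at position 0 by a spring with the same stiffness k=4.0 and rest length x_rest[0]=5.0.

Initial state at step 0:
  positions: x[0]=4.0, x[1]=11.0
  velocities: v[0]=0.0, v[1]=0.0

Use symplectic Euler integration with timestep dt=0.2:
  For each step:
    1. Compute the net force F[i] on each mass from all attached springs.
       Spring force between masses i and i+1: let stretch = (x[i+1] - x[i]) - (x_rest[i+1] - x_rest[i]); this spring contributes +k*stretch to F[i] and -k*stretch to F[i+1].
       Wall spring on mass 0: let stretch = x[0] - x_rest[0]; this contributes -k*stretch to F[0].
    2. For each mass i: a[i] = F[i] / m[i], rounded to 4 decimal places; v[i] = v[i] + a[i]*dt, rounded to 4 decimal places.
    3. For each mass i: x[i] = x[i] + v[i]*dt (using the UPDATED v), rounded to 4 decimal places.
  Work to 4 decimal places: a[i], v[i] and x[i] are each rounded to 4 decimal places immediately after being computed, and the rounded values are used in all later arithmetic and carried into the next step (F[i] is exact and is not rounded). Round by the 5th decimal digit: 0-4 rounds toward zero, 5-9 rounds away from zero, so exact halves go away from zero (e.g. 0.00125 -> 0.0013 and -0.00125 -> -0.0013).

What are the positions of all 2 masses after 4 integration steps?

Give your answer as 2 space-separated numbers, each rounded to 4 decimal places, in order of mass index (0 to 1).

Answer: 6.2941 9.3696

Derivation:
Step 0: x=[4.0000 11.0000] v=[0.0000 0.0000]
Step 1: x=[4.4800 10.6800] v=[2.4000 -1.6000]
Step 2: x=[5.2352 10.1680] v=[3.7760 -2.5600]
Step 3: x=[5.9420 9.6668] v=[3.5341 -2.5062]
Step 4: x=[6.2941 9.3696] v=[1.7603 -1.4860]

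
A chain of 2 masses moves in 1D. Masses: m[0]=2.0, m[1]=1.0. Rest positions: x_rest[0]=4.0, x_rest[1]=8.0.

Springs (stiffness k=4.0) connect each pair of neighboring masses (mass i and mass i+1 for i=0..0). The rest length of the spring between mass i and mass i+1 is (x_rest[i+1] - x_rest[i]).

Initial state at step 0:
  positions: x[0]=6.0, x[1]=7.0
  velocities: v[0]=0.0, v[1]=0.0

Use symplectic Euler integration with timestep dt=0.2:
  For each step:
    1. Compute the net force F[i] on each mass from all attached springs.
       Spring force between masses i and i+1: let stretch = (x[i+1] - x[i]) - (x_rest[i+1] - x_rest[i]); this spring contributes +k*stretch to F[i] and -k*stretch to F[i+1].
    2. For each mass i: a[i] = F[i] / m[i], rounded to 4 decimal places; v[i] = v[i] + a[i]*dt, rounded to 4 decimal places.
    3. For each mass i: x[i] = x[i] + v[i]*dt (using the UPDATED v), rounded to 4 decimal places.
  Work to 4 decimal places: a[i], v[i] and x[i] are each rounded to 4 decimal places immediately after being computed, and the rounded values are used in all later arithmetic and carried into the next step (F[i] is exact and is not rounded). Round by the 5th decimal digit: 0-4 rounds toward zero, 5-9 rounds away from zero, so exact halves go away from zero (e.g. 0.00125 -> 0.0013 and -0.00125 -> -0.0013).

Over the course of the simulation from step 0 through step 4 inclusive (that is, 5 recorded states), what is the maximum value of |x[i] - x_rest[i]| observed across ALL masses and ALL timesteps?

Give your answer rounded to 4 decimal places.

Answer: 2.2589

Derivation:
Step 0: x=[6.0000 7.0000] v=[0.0000 0.0000]
Step 1: x=[5.7600 7.4800] v=[-1.2000 2.4000]
Step 2: x=[5.3376 8.3248] v=[-2.1120 4.2240]
Step 3: x=[4.8342 9.3316] v=[-2.5171 5.0342]
Step 4: x=[4.3706 10.2589] v=[-2.3181 4.6363]
Max displacement = 2.2589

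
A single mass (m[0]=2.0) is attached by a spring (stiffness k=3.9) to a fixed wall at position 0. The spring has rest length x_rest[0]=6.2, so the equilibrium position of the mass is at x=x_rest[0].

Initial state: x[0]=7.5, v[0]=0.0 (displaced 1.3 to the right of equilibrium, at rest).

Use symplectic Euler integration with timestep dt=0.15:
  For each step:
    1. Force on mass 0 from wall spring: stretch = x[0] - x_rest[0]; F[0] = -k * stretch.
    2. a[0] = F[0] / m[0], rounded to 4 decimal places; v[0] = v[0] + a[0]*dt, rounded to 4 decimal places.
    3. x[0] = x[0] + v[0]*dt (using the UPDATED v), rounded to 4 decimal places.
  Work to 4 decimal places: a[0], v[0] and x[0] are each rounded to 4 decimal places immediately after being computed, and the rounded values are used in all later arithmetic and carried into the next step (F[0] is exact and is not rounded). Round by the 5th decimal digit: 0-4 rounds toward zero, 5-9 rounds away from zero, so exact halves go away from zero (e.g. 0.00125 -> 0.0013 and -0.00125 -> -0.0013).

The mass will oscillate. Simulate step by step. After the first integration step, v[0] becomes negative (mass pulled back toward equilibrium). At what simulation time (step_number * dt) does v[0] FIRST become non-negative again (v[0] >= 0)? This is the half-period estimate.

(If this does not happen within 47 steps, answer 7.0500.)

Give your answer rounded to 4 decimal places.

Answer: 2.2500

Derivation:
Step 0: x=[7.5000] v=[0.0000]
Step 1: x=[7.4430] v=[-0.3803]
Step 2: x=[7.3314] v=[-0.7439]
Step 3: x=[7.1702] v=[-1.0748]
Step 4: x=[6.9664] v=[-1.3586]
Step 5: x=[6.7290] v=[-1.5828]
Step 6: x=[6.4684] v=[-1.7375]
Step 7: x=[6.1960] v=[-1.8160]
Step 8: x=[5.9238] v=[-1.8148]
Step 9: x=[5.6637] v=[-1.7340]
Step 10: x=[5.4271] v=[-1.5771]
Step 11: x=[5.2245] v=[-1.3510]
Step 12: x=[5.0646] v=[-1.0657]
Step 13: x=[4.9546] v=[-0.7336]
Step 14: x=[4.8992] v=[-0.3693]
Step 15: x=[4.9009] v=[0.0112]
First v>=0 after going negative at step 15, time=2.2500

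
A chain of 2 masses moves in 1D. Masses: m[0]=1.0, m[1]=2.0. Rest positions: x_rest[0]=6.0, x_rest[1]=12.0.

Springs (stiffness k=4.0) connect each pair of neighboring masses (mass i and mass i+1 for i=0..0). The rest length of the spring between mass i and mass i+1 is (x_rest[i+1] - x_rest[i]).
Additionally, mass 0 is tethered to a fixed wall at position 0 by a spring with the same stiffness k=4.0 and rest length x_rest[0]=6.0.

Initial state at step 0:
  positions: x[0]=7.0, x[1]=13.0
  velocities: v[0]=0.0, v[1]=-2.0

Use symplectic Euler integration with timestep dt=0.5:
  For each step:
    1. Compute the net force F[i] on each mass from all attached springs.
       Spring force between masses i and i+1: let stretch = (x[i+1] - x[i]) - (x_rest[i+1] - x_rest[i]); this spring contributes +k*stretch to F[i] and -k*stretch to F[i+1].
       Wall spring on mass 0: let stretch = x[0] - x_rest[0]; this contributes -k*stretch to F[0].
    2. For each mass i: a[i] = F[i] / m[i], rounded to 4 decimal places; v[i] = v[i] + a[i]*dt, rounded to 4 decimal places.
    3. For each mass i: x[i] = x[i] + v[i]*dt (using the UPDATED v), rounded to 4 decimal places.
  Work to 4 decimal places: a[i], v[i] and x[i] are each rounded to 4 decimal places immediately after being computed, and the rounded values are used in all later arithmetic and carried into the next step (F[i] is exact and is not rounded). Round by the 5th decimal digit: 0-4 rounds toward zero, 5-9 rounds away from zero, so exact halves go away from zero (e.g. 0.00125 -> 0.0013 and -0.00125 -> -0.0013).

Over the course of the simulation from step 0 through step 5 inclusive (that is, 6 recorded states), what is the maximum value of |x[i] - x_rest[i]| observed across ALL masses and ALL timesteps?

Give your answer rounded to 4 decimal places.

Answer: 2.5000

Derivation:
Step 0: x=[7.0000 13.0000] v=[0.0000 -2.0000]
Step 1: x=[6.0000 12.0000] v=[-2.0000 -2.0000]
Step 2: x=[5.0000 11.0000] v=[-2.0000 -2.0000]
Step 3: x=[5.0000 10.0000] v=[0.0000 -2.0000]
Step 4: x=[5.0000 9.5000] v=[0.0000 -1.0000]
Step 5: x=[4.5000 9.7500] v=[-1.0000 0.5000]
Max displacement = 2.5000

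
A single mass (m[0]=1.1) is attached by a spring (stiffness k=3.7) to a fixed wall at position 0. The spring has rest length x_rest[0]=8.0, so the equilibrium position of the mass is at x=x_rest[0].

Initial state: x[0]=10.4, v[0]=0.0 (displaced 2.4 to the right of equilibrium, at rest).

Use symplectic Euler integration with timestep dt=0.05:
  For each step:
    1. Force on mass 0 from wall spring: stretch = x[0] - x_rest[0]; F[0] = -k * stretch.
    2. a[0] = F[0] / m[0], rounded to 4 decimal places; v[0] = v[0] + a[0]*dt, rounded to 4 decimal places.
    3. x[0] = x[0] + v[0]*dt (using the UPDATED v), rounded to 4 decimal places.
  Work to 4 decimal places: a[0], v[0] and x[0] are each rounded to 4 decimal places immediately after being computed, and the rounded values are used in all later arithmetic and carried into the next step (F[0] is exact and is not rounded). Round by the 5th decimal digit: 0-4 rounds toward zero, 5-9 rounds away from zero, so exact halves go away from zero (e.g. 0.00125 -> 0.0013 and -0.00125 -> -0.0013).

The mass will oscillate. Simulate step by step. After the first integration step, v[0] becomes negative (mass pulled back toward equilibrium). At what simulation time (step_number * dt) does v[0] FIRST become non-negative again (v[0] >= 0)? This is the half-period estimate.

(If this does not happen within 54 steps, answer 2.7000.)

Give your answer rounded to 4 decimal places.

Answer: 1.7500

Derivation:
Step 0: x=[10.4000] v=[0.0000]
Step 1: x=[10.3798] v=[-0.4036]
Step 2: x=[10.3396] v=[-0.8038]
Step 3: x=[10.2797] v=[-1.1973]
Step 4: x=[10.2007] v=[-1.5807]
Step 5: x=[10.1032] v=[-1.9508]
Step 6: x=[9.9880] v=[-2.3045]
Step 7: x=[9.8561] v=[-2.6388]
Step 8: x=[9.7086] v=[-2.9510]
Step 9: x=[9.5467] v=[-3.2384]
Step 10: x=[9.3718] v=[-3.4985]
Step 11: x=[9.1853] v=[-3.7292]
Step 12: x=[8.9889] v=[-3.9285]
Step 13: x=[8.7842] v=[-4.0948]
Step 14: x=[8.5729] v=[-4.2267]
Step 15: x=[8.3567] v=[-4.3231]
Step 16: x=[8.1375] v=[-4.3831]
Step 17: x=[7.9172] v=[-4.4062]
Step 18: x=[7.6976] v=[-4.3923]
Step 19: x=[7.4805] v=[-4.3414]
Step 20: x=[7.2678] v=[-4.2540]
Step 21: x=[7.0613] v=[-4.1309]
Step 22: x=[6.8627] v=[-3.9730]
Step 23: x=[6.6736] v=[-3.7817]
Step 24: x=[6.4957] v=[-3.5586]
Step 25: x=[6.3304] v=[-3.3056]
Step 26: x=[6.1792] v=[-3.0248]
Step 27: x=[6.0433] v=[-2.7186]
Step 28: x=[5.9238] v=[-2.3895]
Step 29: x=[5.8218] v=[-2.0403]
Step 30: x=[5.7381] v=[-1.6740]
Step 31: x=[5.6734] v=[-1.2936]
Step 32: x=[5.6283] v=[-0.9023]
Step 33: x=[5.6031] v=[-0.5034]
Step 34: x=[5.5981] v=[-0.1003]
Step 35: x=[5.6133] v=[0.3037]
First v>=0 after going negative at step 35, time=1.7500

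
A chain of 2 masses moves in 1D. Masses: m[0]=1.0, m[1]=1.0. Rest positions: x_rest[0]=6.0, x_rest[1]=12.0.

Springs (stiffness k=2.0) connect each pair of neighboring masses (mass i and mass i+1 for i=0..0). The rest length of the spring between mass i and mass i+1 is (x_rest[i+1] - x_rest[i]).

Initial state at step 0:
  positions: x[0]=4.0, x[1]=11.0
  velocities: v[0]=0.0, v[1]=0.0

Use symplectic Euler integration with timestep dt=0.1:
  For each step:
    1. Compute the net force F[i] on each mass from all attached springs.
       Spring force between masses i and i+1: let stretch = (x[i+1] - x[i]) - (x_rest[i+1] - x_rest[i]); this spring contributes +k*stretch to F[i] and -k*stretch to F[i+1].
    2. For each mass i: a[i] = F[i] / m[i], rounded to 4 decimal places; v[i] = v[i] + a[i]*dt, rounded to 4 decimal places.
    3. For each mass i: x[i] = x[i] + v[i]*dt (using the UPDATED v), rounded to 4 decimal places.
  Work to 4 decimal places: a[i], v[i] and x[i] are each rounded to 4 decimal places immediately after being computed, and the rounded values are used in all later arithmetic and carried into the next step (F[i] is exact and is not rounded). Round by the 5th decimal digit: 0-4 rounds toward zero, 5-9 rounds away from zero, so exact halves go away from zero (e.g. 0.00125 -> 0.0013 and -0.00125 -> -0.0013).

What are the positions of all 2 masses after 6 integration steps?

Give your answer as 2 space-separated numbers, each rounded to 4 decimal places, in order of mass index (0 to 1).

Step 0: x=[4.0000 11.0000] v=[0.0000 0.0000]
Step 1: x=[4.0200 10.9800] v=[0.2000 -0.2000]
Step 2: x=[4.0592 10.9408] v=[0.3920 -0.3920]
Step 3: x=[4.1160 10.8840] v=[0.5683 -0.5683]
Step 4: x=[4.1882 10.8118] v=[0.7219 -0.7219]
Step 5: x=[4.2729 10.7271] v=[0.8466 -0.8466]
Step 6: x=[4.3666 10.6334] v=[0.9374 -0.9374]

Answer: 4.3666 10.6334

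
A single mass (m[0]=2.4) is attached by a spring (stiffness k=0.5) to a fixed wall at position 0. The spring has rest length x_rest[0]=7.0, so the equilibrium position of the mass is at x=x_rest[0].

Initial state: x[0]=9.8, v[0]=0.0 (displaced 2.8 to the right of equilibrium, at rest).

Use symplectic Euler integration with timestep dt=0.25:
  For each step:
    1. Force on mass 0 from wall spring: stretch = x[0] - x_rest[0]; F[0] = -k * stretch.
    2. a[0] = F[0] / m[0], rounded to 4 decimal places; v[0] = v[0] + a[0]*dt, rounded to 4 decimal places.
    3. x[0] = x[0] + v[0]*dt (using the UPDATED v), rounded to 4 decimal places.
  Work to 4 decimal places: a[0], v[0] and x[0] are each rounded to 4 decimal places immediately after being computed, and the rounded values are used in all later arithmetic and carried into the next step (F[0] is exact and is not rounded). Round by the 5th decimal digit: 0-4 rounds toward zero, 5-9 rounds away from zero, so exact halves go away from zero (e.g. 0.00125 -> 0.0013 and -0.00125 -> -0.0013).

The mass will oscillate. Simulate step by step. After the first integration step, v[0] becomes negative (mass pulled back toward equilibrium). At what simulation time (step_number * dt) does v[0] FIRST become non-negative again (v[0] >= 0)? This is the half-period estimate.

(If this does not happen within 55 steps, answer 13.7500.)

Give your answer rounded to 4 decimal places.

Answer: 7.0000

Derivation:
Step 0: x=[9.8000] v=[0.0000]
Step 1: x=[9.7636] v=[-0.1458]
Step 2: x=[9.6912] v=[-0.2898]
Step 3: x=[9.5837] v=[-0.4300]
Step 4: x=[9.4426] v=[-0.5646]
Step 5: x=[9.2697] v=[-0.6918]
Step 6: x=[9.0672] v=[-0.8100]
Step 7: x=[8.8378] v=[-0.9177]
Step 8: x=[8.5845] v=[-1.0134]
Step 9: x=[8.3105] v=[-1.0959]
Step 10: x=[8.0195] v=[-1.1642]
Step 11: x=[7.7152] v=[-1.2173]
Step 12: x=[7.4016] v=[-1.2546]
Step 13: x=[7.0827] v=[-1.2755]
Step 14: x=[6.7628] v=[-1.2798]
Step 15: x=[6.4459] v=[-1.2675]
Step 16: x=[6.1362] v=[-1.2387]
Step 17: x=[5.8378] v=[-1.1937]
Step 18: x=[5.5545] v=[-1.1332]
Step 19: x=[5.2900] v=[-1.0579]
Step 20: x=[5.0478] v=[-0.9688]
Step 21: x=[4.8310] v=[-0.8671]
Step 22: x=[4.6425] v=[-0.7541]
Step 23: x=[4.4847] v=[-0.6313]
Step 24: x=[4.3596] v=[-0.5003]
Step 25: x=[4.2689] v=[-0.3628]
Step 26: x=[4.2138] v=[-0.2206]
Step 27: x=[4.1949] v=[-0.0755]
Step 28: x=[4.2126] v=[0.0706]
First v>=0 after going negative at step 28, time=7.0000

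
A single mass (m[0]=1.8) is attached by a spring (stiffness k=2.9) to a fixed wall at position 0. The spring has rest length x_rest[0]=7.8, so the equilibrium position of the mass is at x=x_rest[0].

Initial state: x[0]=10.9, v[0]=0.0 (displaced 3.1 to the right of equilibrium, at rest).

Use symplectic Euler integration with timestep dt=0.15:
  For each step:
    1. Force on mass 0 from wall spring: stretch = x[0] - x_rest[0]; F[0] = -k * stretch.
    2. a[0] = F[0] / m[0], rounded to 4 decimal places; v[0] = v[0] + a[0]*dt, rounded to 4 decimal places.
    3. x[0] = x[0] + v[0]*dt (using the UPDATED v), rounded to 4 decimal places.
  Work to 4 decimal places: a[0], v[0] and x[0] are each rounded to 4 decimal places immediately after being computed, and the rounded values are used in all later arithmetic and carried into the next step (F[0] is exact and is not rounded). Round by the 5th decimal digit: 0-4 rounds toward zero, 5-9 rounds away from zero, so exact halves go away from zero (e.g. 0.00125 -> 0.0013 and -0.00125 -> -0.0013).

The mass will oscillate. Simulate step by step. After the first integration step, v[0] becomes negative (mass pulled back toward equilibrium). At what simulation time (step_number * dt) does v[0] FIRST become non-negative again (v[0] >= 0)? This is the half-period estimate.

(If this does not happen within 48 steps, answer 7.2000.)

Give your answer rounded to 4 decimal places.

Step 0: x=[10.9000] v=[0.0000]
Step 1: x=[10.7876] v=[-0.7492]
Step 2: x=[10.5669] v=[-1.4712]
Step 3: x=[10.2459] v=[-2.1399]
Step 4: x=[9.8363] v=[-2.7310]
Step 5: x=[9.3528] v=[-3.2231]
Step 6: x=[8.8130] v=[-3.5984]
Step 7: x=[8.2365] v=[-3.8432]
Step 8: x=[7.6442] v=[-3.9487]
Step 9: x=[7.0575] v=[-3.9111]
Step 10: x=[6.4977] v=[-3.7317]
Step 11: x=[5.9852] v=[-3.4170]
Step 12: x=[5.5384] v=[-2.9784]
Step 13: x=[5.1736] v=[-2.4318]
Step 14: x=[4.9040] v=[-1.7971]
Step 15: x=[4.7394] v=[-1.0972]
Step 16: x=[4.6858] v=[-0.3576]
Step 17: x=[4.7451] v=[0.3950]
First v>=0 after going negative at step 17, time=2.5500

Answer: 2.5500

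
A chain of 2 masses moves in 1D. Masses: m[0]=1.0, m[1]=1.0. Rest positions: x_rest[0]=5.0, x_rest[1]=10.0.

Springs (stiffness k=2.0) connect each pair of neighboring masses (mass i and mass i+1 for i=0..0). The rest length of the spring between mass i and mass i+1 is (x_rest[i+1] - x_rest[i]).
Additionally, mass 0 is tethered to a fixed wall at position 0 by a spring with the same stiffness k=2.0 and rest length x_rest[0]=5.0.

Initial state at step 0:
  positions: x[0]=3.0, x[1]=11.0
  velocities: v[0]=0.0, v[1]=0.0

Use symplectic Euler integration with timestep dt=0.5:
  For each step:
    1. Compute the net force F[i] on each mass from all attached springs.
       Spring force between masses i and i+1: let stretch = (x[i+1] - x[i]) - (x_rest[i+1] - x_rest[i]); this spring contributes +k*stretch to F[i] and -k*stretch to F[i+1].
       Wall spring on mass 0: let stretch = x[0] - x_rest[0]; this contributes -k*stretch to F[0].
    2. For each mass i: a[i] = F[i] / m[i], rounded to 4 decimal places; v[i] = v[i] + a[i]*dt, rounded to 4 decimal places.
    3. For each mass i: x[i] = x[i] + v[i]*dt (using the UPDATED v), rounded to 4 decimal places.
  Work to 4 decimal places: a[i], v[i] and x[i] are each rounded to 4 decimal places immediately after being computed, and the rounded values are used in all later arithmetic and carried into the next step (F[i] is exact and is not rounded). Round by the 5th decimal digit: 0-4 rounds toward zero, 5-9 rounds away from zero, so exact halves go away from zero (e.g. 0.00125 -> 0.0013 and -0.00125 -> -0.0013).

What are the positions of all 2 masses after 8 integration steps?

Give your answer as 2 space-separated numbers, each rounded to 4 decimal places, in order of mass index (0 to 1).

Step 0: x=[3.0000 11.0000] v=[0.0000 0.0000]
Step 1: x=[5.5000 9.5000] v=[5.0000 -3.0000]
Step 2: x=[7.2500 8.5000] v=[3.5000 -2.0000]
Step 3: x=[6.0000 9.3750] v=[-2.5000 1.7500]
Step 4: x=[3.4375 11.0625] v=[-5.1250 3.3750]
Step 5: x=[2.9688 11.4375] v=[-0.9375 0.7500]
Step 6: x=[5.2500 10.0782] v=[4.5624 -2.7187]
Step 7: x=[7.3203 8.8048] v=[4.1406 -2.5469]
Step 8: x=[6.4727 9.2891] v=[-1.6952 0.9686]

Answer: 6.4727 9.2891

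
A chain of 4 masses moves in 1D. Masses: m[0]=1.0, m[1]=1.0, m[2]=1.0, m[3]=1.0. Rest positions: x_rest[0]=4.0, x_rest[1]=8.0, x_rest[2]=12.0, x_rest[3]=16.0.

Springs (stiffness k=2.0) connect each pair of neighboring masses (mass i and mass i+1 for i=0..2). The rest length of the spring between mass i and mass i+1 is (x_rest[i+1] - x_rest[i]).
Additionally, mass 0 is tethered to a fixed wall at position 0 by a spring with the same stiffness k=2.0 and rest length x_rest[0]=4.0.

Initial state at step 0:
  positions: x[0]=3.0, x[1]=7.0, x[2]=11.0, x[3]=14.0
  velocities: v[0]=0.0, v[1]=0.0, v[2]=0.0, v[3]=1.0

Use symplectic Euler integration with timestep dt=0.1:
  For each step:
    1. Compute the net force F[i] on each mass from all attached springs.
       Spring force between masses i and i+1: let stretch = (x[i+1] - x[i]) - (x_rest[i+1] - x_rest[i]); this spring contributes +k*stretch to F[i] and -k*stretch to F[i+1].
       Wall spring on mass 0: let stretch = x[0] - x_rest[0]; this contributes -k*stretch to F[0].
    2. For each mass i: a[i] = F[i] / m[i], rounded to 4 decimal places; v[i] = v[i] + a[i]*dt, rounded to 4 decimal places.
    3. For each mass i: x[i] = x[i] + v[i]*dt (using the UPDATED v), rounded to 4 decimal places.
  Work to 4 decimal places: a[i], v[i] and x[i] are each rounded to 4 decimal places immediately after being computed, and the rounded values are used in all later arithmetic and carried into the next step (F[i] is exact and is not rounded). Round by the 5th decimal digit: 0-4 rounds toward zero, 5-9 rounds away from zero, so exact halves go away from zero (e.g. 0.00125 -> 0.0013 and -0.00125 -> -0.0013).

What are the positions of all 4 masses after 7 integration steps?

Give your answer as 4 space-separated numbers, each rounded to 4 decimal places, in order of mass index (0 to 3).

Step 0: x=[3.0000 7.0000 11.0000 14.0000] v=[0.0000 0.0000 0.0000 1.0000]
Step 1: x=[3.0200 7.0000 10.9800 14.1200] v=[0.2000 0.0000 -0.2000 1.2000]
Step 2: x=[3.0592 7.0000 10.9432 14.2572] v=[0.3920 0.0000 -0.3680 1.3720]
Step 3: x=[3.1160 7.0001 10.8938 14.4081] v=[0.5683 0.0005 -0.4938 1.5092]
Step 4: x=[3.1882 7.0003 10.8368 14.5687] v=[0.7219 0.0024 -0.5697 1.6063]
Step 5: x=[3.2729 7.0010 10.7777 14.7347] v=[0.8467 0.0073 -0.5906 1.6599]
Step 6: x=[3.3667 7.0027 10.7223 14.9016] v=[0.9377 0.0170 -0.5545 1.6685]
Step 7: x=[3.4659 7.0061 10.6760 15.0649] v=[0.9916 0.0337 -0.4626 1.6326]

Answer: 3.4659 7.0061 10.6760 15.0649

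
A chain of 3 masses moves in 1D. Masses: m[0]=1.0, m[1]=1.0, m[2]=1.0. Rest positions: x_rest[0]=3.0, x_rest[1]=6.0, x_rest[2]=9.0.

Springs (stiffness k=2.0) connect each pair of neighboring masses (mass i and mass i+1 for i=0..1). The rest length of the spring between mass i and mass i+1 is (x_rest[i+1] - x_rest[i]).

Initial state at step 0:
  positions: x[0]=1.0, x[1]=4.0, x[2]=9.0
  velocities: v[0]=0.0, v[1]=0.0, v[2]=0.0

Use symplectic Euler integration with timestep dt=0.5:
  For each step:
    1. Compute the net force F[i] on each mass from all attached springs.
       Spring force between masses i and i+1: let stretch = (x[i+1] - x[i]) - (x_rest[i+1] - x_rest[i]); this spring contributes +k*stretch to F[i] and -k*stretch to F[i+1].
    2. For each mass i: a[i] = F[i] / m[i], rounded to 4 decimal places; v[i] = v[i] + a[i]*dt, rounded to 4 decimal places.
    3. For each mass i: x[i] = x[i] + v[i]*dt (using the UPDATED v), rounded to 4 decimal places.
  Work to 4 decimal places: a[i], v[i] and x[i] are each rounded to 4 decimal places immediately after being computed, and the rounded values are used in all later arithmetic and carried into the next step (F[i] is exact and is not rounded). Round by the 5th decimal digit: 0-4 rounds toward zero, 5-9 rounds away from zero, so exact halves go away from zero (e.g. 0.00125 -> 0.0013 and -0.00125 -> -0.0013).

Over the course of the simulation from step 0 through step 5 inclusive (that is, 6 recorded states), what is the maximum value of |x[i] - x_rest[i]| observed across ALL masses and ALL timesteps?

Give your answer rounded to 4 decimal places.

Answer: 2.2500

Derivation:
Step 0: x=[1.0000 4.0000 9.0000] v=[0.0000 0.0000 0.0000]
Step 1: x=[1.0000 5.0000 8.0000] v=[0.0000 2.0000 -2.0000]
Step 2: x=[1.5000 5.5000 7.0000] v=[1.0000 1.0000 -2.0000]
Step 3: x=[2.5000 4.7500 6.7500] v=[2.0000 -1.5000 -0.5000]
Step 4: x=[3.1250 3.8750 7.0000] v=[1.2500 -1.7500 0.5000]
Step 5: x=[2.6250 4.1875 7.1875] v=[-1.0000 0.6250 0.3750]
Max displacement = 2.2500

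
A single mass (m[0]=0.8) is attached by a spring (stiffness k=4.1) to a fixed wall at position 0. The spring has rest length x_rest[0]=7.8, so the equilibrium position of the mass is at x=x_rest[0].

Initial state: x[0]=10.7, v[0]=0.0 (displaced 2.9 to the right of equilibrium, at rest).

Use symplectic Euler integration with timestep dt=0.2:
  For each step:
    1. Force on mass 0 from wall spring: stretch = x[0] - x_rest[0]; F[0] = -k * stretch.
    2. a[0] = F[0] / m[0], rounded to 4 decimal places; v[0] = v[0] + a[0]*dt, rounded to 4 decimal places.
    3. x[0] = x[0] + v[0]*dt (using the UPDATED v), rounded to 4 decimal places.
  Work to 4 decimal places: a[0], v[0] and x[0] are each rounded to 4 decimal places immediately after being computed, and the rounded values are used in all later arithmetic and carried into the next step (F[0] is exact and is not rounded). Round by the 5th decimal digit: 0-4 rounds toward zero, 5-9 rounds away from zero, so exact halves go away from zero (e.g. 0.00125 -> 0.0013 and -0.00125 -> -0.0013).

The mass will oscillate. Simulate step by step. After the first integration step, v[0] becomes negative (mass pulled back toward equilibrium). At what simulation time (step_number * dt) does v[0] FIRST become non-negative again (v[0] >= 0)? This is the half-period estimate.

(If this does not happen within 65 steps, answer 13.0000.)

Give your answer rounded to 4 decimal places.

Step 0: x=[10.7000] v=[0.0000]
Step 1: x=[10.1055] v=[-2.9725]
Step 2: x=[9.0384] v=[-5.3356]
Step 3: x=[7.7174] v=[-6.6050]
Step 4: x=[6.4133] v=[-6.5203]
Step 5: x=[5.3935] v=[-5.0989]
Step 6: x=[4.8671] v=[-2.6322]
Step 7: x=[4.9419] v=[0.3740]
First v>=0 after going negative at step 7, time=1.4000

Answer: 1.4000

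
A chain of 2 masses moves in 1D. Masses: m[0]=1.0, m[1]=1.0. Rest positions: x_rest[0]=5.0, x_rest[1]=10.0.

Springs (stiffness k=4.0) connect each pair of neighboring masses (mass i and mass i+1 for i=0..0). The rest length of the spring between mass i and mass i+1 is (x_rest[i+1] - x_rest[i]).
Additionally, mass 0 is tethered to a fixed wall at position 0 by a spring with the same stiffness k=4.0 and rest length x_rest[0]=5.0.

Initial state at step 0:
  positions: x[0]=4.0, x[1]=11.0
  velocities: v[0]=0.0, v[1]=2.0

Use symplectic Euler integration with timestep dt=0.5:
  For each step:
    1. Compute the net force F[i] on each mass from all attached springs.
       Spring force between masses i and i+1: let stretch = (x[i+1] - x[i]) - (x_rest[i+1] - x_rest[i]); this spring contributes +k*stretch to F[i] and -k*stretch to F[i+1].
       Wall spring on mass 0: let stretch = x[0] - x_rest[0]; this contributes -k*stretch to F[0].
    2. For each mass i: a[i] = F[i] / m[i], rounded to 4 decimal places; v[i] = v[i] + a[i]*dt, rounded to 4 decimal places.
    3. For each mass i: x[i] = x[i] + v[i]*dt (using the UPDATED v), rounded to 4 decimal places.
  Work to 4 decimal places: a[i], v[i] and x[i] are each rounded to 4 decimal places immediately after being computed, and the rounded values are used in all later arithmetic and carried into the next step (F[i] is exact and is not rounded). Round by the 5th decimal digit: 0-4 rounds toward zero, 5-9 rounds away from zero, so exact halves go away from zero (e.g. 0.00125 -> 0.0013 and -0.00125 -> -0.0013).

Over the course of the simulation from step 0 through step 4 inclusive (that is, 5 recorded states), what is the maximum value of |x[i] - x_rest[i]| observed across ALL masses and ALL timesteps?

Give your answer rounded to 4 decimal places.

Answer: 2.0000

Derivation:
Step 0: x=[4.0000 11.0000] v=[0.0000 2.0000]
Step 1: x=[7.0000 10.0000] v=[6.0000 -2.0000]
Step 2: x=[6.0000 11.0000] v=[-2.0000 2.0000]
Step 3: x=[4.0000 12.0000] v=[-4.0000 2.0000]
Step 4: x=[6.0000 10.0000] v=[4.0000 -4.0000]
Max displacement = 2.0000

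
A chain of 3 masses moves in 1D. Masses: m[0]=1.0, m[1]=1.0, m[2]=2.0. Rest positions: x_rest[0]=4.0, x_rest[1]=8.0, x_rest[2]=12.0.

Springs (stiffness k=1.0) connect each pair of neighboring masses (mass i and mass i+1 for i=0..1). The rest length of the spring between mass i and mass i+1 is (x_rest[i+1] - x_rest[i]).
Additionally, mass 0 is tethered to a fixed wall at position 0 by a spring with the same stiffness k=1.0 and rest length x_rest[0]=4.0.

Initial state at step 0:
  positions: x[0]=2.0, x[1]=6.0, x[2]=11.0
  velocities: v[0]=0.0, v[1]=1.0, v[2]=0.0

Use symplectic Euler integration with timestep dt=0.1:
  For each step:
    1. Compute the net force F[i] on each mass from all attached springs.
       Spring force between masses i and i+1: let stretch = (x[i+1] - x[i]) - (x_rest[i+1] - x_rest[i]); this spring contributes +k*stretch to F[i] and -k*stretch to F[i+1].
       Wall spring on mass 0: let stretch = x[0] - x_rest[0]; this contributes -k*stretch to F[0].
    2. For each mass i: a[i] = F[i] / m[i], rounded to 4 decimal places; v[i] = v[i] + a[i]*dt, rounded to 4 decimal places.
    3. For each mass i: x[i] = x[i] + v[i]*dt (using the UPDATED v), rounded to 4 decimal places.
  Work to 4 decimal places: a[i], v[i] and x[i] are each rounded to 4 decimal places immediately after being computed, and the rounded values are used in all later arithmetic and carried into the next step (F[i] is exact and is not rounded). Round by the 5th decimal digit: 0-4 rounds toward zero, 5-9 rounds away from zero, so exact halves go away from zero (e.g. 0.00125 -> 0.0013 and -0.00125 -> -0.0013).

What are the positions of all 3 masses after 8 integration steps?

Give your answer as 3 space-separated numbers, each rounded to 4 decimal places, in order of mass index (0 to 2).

Step 0: x=[2.0000 6.0000 11.0000] v=[0.0000 1.0000 0.0000]
Step 1: x=[2.0200 6.1100 10.9950] v=[0.2000 1.1000 -0.0500]
Step 2: x=[2.0607 6.2280 10.9856] v=[0.4070 1.1795 -0.0943]
Step 3: x=[2.1225 6.3519 10.9724] v=[0.6177 1.2385 -0.1322]
Step 4: x=[2.2053 6.4797 10.9561] v=[0.8284 1.2776 -0.1632]
Step 5: x=[2.3088 6.6095 10.9374] v=[1.0353 1.2978 -0.1870]
Step 6: x=[2.4323 6.7396 10.9171] v=[1.2345 1.3005 -0.2034]
Step 7: x=[2.5745 6.8684 10.8959] v=[1.4220 1.2875 -0.2123]
Step 8: x=[2.7339 6.9945 10.8745] v=[1.5939 1.2609 -0.2137]

Answer: 2.7339 6.9945 10.8745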